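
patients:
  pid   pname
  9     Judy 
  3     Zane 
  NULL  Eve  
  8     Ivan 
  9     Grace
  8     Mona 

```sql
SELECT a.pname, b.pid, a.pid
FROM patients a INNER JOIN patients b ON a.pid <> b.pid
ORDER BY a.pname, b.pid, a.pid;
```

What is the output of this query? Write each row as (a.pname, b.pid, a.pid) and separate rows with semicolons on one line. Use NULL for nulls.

(Grace, 3, 9); (Grace, 8, 9); (Grace, 8, 9); (Ivan, 3, 8); (Ivan, 9, 8); (Ivan, 9, 8); (Judy, 3, 9); (Judy, 8, 9); (Judy, 8, 9); (Mona, 3, 8); (Mona, 9, 8); (Mona, 9, 8); (Zane, 8, 3); (Zane, 8, 3); (Zane, 9, 3); (Zane, 9, 3)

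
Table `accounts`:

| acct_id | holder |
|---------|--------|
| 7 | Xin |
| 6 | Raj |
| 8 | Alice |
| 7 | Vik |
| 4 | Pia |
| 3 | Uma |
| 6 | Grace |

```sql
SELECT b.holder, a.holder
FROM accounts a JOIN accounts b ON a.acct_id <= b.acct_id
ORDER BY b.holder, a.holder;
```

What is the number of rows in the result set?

INNER JOIN keeps only pairs where the ON condition holds.
Matching on a.acct_id <= b.acct_id.
- a row (acct_id=7): matches 3 b row(s) → 3 output row(s).
- a row (acct_id=6): matches 5 b row(s) → 5 output row(s).
- a row (acct_id=8): matches 1 b row(s) → 1 output row(s).
- a row (acct_id=7): matches 3 b row(s) → 3 output row(s).
- a row (acct_id=4): matches 6 b row(s) → 6 output row(s).
- a row (acct_id=3): matches 7 b row(s) → 7 output row(s).
- a row (acct_id=6): matches 5 b row(s) → 5 output row(s).
Total: 30 rows.

30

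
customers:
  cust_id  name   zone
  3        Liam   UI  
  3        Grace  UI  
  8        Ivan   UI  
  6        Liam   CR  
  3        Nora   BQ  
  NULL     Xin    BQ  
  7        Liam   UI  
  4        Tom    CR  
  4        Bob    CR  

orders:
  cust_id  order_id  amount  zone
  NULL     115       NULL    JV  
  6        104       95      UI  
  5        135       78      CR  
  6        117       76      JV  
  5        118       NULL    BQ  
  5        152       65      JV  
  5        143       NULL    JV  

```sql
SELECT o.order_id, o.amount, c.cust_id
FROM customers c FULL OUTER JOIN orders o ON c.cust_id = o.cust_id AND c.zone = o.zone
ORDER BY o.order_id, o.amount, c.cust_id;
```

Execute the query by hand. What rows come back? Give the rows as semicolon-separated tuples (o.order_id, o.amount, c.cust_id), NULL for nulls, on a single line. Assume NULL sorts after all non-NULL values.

FULL OUTER JOIN keeps every row from both sides; unmatched rows get NULL for the other side's columns.
Matching on c.cust_id = o.cust_id AND c.zone = o.zone. A NULL in a compared column never satisfies the condition.
- c (cust_id=3, zone=UI) has no partner → padded with NULL.
- c (cust_id=3, zone=UI) has no partner → padded with NULL.
- c (cust_id=8, zone=UI) has no partner → padded with NULL.
- c (cust_id=6, zone=CR) has no partner → padded with NULL.
- c (cust_id=3, zone=BQ) has no partner → padded with NULL.
- c (cust_id=NULL, zone=BQ) has no partner → padded with NULL.
- c (cust_id=7, zone=UI) has no partner → padded with NULL.
- c (cust_id=4, zone=CR) has no partner → padded with NULL.
- c (cust_id=4, zone=CR) has no partner → padded with NULL.
- plus 7 unmatched o row(s), each kept with NULL c columns.

(104, 95, NULL); (115, NULL, NULL); (117, 76, NULL); (118, NULL, NULL); (135, 78, NULL); (143, NULL, NULL); (152, 65, NULL); (NULL, NULL, 3); (NULL, NULL, 3); (NULL, NULL, 3); (NULL, NULL, 4); (NULL, NULL, 4); (NULL, NULL, 6); (NULL, NULL, 7); (NULL, NULL, 8); (NULL, NULL, NULL)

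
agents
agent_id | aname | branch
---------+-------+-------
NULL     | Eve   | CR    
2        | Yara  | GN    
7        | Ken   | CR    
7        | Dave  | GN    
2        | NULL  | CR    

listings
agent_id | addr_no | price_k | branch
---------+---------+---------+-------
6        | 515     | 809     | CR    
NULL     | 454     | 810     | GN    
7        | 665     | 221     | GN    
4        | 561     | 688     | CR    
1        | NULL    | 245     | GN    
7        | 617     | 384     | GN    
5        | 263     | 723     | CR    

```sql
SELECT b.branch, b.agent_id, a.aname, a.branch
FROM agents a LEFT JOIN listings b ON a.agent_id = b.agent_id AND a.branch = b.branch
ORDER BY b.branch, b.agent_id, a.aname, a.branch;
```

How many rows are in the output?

6

LEFT JOIN keeps every row from `agents`; unmatched rows get NULL for `listings`'s columns.
Matching on a.agent_id = b.agent_id AND a.branch = b.branch. A NULL in a compared column never satisfies the condition.
Matched pairs: 2; unmatched a rows kept: 4.
Total: 2 matched + 4 padded = 6 rows.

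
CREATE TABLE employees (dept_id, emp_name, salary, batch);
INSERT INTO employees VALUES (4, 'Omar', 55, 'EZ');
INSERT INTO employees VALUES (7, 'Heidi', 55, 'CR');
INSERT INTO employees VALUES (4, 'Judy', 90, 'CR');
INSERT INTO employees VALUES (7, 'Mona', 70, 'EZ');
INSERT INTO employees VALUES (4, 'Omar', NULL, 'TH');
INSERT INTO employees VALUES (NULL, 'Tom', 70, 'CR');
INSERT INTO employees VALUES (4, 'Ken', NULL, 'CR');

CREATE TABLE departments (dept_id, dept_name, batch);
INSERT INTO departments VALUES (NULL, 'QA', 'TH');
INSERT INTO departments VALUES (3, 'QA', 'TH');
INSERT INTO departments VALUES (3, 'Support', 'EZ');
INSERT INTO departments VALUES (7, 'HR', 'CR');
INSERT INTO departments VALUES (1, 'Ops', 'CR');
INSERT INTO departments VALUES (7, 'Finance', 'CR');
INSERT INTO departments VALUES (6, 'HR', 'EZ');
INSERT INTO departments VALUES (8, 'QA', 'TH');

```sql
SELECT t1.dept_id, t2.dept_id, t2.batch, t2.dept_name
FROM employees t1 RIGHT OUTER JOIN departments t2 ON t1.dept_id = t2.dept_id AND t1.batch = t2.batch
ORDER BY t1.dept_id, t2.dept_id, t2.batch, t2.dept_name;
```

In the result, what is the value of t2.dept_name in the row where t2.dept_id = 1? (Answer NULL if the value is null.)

RIGHT JOIN keeps every row from `departments`; unmatched rows get NULL for `employees`'s columns.
Matching on t1.dept_id = t2.dept_id AND t1.batch = t2.batch. A NULL in a compared column never satisfies the condition.
- dept_id=4, batch=EZ: no matching t2 row.
- dept_id=7, batch=CR: 2 matching t2 row(s), so 2 row(s) emitted.
- dept_id=4, batch=CR: no matching t2 row.
- dept_id=7, batch=EZ: no matching t2 row.
- dept_id=4, batch=TH: no matching t2 row.
- dept_id=NULL, batch=CR: no matching t2 row.
- dept_id=4, batch=CR: no matching t2 row.
- plus 6 unmatched t2 row(s), each kept with NULL t1 columns.

Ops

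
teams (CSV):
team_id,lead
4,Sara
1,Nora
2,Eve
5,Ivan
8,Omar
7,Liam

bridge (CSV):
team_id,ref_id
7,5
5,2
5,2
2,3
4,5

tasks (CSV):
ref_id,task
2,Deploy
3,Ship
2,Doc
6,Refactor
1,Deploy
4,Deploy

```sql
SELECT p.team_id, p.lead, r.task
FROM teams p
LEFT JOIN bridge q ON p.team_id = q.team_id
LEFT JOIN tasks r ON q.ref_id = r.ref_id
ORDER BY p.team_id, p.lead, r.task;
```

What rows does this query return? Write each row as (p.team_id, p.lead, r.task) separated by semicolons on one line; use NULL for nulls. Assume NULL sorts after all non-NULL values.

(1, Nora, NULL); (2, Eve, Ship); (4, Sara, NULL); (5, Ivan, Deploy); (5, Ivan, Deploy); (5, Ivan, Doc); (5, Ivan, Doc); (7, Liam, NULL); (8, Omar, NULL)

Evaluate left to right. First `teams p LEFT JOIN bridge q` on team_id: 7 row(s).
Then LEFT JOIN `tasks r` on ref_id: each of those 7 rows is kept; rows whose q.ref_id has no match in r get NULL for r's columns.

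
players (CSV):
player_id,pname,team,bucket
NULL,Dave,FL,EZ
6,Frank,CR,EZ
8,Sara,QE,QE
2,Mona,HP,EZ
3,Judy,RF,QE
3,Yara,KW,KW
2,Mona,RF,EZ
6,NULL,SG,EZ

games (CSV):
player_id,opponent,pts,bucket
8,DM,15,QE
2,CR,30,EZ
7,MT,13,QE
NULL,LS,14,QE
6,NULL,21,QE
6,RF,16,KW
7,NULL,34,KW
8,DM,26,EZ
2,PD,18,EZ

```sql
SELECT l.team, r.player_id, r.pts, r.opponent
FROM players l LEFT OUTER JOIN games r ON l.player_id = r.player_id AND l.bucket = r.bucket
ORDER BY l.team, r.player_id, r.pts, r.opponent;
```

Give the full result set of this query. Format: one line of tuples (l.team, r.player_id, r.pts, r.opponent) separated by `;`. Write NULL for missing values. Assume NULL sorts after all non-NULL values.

(CR, NULL, NULL, NULL); (FL, NULL, NULL, NULL); (HP, 2, 18, PD); (HP, 2, 30, CR); (KW, NULL, NULL, NULL); (QE, 8, 15, DM); (RF, 2, 18, PD); (RF, 2, 30, CR); (RF, NULL, NULL, NULL); (SG, NULL, NULL, NULL)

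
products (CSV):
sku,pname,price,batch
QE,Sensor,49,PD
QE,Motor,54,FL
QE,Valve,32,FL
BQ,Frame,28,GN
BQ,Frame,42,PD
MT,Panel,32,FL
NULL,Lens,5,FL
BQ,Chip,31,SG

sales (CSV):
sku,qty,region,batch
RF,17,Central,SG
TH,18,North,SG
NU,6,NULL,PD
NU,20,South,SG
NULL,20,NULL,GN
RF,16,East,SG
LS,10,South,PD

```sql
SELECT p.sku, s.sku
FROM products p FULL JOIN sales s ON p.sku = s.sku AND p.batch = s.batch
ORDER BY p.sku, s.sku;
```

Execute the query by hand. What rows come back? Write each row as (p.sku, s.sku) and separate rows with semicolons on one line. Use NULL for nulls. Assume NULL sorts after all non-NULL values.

(BQ, NULL); (BQ, NULL); (BQ, NULL); (MT, NULL); (QE, NULL); (QE, NULL); (QE, NULL); (NULL, LS); (NULL, NU); (NULL, NU); (NULL, RF); (NULL, RF); (NULL, TH); (NULL, NULL); (NULL, NULL)

FULL OUTER JOIN keeps every row from both sides; unmatched rows get NULL for the other side's columns.
Matching on p.sku = s.sku AND p.batch = s.batch. A NULL in a compared column never satisfies the condition.
- p[0] sku=QE, batch=PD → no match; kept with NULLs on the s side.
- p[1] sku=QE, batch=FL → no match; kept with NULLs on the s side.
- p[2] sku=QE, batch=FL → no match; kept with NULLs on the s side.
- p[3] sku=BQ, batch=GN → no match; kept with NULLs on the s side.
- p[4] sku=BQ, batch=PD → no match; kept with NULLs on the s side.
- p[5] sku=MT, batch=FL → no match; kept with NULLs on the s side.
- p[6] sku=NULL, batch=FL → no match; kept with NULLs on the s side.
- p[7] sku=BQ, batch=SG → no match; kept with NULLs on the s side.
- 7 s row(s) had no p match → kept, p columns NULL.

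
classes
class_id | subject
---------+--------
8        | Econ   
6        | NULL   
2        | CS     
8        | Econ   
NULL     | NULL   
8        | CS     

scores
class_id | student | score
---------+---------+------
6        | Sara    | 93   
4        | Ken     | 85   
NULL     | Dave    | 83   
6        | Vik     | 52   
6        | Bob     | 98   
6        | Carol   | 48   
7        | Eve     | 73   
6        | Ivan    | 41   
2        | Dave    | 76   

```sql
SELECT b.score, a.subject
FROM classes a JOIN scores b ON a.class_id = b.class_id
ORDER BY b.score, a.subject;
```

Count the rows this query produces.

INNER JOIN keeps only pairs where the ON condition holds.
Matching on a.class_id = b.class_id. A NULL in a compared column never satisfies the condition.
Matched pairs: 6.
Total: 6 rows.

6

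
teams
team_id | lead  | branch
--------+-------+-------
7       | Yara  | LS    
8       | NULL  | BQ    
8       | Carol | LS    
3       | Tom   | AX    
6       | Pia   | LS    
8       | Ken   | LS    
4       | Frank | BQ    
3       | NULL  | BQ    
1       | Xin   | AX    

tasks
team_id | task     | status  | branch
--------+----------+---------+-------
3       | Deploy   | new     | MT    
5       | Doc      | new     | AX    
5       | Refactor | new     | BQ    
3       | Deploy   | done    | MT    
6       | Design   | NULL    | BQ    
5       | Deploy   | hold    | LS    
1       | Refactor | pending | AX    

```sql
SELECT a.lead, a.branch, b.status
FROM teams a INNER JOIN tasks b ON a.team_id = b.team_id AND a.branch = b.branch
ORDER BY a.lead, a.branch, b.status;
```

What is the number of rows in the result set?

INNER JOIN keeps only pairs where the ON condition holds.
Matching on a.team_id = b.team_id AND a.branch = b.branch.
- team_id=7, branch=LS: no matching b row, dropped.
- team_id=8, branch=BQ: no matching b row, dropped.
- team_id=8, branch=LS: no matching b row, dropped.
- team_id=3, branch=AX: no matching b row, dropped.
- team_id=6, branch=LS: no matching b row, dropped.
- team_id=8, branch=LS: no matching b row, dropped.
- team_id=4, branch=BQ: no matching b row, dropped.
- team_id=3, branch=BQ: no matching b row, dropped.
- team_id=1, branch=AX: 1 matching b row(s), so 1 row(s) emitted.
Total: 1 rows.

1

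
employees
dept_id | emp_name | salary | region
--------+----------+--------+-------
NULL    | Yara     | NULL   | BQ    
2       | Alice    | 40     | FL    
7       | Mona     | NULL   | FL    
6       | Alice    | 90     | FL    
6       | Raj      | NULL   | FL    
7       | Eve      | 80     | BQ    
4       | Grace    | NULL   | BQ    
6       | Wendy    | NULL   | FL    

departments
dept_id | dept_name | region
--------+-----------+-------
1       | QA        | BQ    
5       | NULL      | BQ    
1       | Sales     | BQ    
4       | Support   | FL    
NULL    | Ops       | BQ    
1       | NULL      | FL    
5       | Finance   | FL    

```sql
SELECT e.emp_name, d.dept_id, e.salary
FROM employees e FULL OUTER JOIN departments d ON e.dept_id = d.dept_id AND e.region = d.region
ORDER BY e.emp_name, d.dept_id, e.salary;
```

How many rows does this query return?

15

FULL OUTER JOIN keeps every row from both sides; unmatched rows get NULL for the other side's columns.
Matching on e.dept_id = d.dept_id AND e.region = d.region. A NULL in a compared column never satisfies the condition.
- e[0] dept_id=NULL, region=BQ → no match; kept with NULLs on the d side.
- e[1] dept_id=2, region=FL → no match; kept with NULLs on the d side.
- e[2] dept_id=7, region=FL → no match; kept with NULLs on the d side.
- e[3] dept_id=6, region=FL → no match; kept with NULLs on the d side.
- e[4] dept_id=6, region=FL → no match; kept with NULLs on the d side.
- e[5] dept_id=7, region=BQ → no match; kept with NULLs on the d side.
- e[6] dept_id=4, region=BQ → no match; kept with NULLs on the d side.
- e[7] dept_id=6, region=FL → no match; kept with NULLs on the d side.
- 7 row(s) from d found no e partner → padded with NULL.
Total: 0 matched + 15 padded = 15 rows.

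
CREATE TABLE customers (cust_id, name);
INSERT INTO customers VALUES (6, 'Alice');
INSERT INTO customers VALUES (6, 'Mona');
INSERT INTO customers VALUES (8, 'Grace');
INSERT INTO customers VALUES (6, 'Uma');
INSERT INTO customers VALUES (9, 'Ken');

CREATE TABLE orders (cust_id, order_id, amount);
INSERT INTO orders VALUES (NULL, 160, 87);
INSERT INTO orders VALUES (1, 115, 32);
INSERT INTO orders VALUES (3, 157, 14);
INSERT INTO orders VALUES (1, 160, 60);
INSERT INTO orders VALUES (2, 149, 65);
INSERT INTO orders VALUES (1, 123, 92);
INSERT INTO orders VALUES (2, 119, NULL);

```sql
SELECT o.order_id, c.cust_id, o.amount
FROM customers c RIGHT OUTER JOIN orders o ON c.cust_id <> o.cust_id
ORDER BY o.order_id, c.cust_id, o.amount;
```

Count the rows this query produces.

31

RIGHT JOIN keeps every row from `orders`; unmatched rows get NULL for `customers`'s columns.
Matching on c.cust_id <> o.cust_id. A NULL in a compared column never satisfies the condition.
- c row (cust_id=6): matches 6 o row(s) → 6 output row(s).
- c row (cust_id=6): matches 6 o row(s) → 6 output row(s).
- c row (cust_id=8): matches 6 o row(s) → 6 output row(s).
- c row (cust_id=6): matches 6 o row(s) → 6 output row(s).
- c row (cust_id=9): matches 6 o row(s) → 6 output row(s).
- plus 1 unmatched o row(s), each kept with NULL c columns.
Total: 30 matched + 1 padded = 31 rows.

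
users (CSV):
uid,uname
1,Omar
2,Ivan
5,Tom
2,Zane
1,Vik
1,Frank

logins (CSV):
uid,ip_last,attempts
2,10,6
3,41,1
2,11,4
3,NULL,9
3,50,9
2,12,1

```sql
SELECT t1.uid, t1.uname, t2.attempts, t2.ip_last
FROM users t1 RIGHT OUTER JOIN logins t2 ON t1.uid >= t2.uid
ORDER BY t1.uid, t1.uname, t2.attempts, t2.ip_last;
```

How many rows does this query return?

RIGHT JOIN keeps every row from `logins`; unmatched rows get NULL for `users`'s columns.
Matching on t1.uid >= t2.uid.
- t1 row (uid=1): no match.
- t1 row (uid=2): matches 3 t2 row(s) → 3 output row(s).
- t1 row (uid=5): matches 6 t2 row(s) → 6 output row(s).
- t1 row (uid=2): matches 3 t2 row(s) → 3 output row(s).
- t1 row (uid=1): no match.
- t1 row (uid=1): no match.
- every t2 row matched at least one t1 row.
Total: 12 rows.

12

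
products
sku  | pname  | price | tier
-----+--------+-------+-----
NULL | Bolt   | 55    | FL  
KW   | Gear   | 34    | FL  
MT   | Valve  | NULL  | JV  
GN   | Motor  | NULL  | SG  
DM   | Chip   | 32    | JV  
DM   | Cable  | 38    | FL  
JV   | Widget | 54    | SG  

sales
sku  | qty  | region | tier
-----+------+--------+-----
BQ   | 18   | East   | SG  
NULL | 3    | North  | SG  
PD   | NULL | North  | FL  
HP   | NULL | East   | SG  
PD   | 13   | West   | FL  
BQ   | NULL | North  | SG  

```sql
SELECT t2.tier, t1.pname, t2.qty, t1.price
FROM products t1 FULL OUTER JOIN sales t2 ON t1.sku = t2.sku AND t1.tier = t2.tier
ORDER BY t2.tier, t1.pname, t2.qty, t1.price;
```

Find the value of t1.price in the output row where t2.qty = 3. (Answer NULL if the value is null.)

NULL

FULL OUTER JOIN keeps every row from both sides; unmatched rows get NULL for the other side's columns.
Matching on t1.sku = t2.sku AND t1.tier = t2.tier. A NULL in a compared column never satisfies the condition.
Matched pairs: 0; unmatched t1 rows kept: 7; unmatched t2 rows kept: 6.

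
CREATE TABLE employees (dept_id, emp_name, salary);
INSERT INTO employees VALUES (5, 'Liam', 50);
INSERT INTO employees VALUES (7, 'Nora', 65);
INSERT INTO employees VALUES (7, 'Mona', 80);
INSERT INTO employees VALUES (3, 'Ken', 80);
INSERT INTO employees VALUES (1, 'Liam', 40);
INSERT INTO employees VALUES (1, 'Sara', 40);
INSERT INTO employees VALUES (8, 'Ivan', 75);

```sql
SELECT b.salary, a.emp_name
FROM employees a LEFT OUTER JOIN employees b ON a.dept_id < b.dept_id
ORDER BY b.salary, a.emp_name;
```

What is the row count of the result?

LEFT JOIN keeps every row from `employees a`; unmatched rows get NULL for `employees b`'s columns.
Matching on a.dept_id < b.dept_id.
Matched pairs: 19; unmatched a rows kept: 1.
Total: 19 matched + 1 padded = 20 rows.

20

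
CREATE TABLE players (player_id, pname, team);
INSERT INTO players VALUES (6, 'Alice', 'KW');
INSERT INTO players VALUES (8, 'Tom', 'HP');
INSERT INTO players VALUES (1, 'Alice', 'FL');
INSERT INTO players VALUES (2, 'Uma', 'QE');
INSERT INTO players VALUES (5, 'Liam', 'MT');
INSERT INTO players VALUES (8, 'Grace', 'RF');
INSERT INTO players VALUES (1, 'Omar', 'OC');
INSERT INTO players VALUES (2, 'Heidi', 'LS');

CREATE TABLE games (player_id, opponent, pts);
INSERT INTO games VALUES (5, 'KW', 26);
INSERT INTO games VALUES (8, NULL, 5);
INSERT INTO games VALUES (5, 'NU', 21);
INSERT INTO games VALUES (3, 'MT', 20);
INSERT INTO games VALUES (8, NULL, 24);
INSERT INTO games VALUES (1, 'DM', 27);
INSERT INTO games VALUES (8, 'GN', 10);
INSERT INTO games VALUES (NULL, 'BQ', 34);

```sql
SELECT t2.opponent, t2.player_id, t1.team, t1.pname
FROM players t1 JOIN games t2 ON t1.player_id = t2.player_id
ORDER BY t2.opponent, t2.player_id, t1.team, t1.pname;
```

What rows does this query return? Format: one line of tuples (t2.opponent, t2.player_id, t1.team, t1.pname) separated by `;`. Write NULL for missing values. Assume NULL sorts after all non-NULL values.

(DM, 1, FL, Alice); (DM, 1, OC, Omar); (GN, 8, HP, Tom); (GN, 8, RF, Grace); (KW, 5, MT, Liam); (NU, 5, MT, Liam); (NULL, 8, HP, Tom); (NULL, 8, HP, Tom); (NULL, 8, RF, Grace); (NULL, 8, RF, Grace)

INNER JOIN keeps only pairs where the ON condition holds.
Matching on t1.player_id = t2.player_id. A NULL in a compared column never satisfies the condition.
Matched pairs: 10.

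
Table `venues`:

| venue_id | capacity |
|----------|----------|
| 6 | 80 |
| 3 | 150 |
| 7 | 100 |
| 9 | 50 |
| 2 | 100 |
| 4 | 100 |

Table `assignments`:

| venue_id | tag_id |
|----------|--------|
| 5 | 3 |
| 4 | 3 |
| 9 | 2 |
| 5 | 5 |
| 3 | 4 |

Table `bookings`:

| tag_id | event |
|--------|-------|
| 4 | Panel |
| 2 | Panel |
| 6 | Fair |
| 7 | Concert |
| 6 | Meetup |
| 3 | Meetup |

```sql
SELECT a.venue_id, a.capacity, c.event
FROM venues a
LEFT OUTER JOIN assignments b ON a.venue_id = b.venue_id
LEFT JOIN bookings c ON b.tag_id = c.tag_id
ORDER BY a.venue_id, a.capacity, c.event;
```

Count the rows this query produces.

6

Joins associate left-to-right: venues LEFT JOIN assignments on venue_id gives 6 intermediate row(s).
Then LEFT JOIN `bookings c` on tag_id: each of those 6 rows is kept; rows whose b.tag_id has no match in c get NULL for c's columns.
Result: 6 row(s).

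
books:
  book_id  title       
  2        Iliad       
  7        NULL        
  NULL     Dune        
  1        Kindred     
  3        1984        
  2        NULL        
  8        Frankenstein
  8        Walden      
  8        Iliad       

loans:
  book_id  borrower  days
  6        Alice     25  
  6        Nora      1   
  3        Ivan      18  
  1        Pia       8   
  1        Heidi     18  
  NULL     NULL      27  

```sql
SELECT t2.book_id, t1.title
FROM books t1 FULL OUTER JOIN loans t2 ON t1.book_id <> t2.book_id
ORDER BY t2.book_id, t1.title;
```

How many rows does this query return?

FULL OUTER JOIN keeps every row from both sides; unmatched rows get NULL for the other side's columns.
Matching on t1.book_id <> t2.book_id. A NULL in a compared column never satisfies the condition.
- t1 row (book_id=2): matches 5 t2 row(s) → 5 output row(s).
- t1 row (book_id=7): matches 5 t2 row(s) → 5 output row(s).
- t1 row (book_id=NULL): no match → kept, t2 columns NULL.
- t1 row (book_id=1): matches 3 t2 row(s) → 3 output row(s).
- t1 row (book_id=3): matches 4 t2 row(s) → 4 output row(s).
- t1 row (book_id=2): matches 5 t2 row(s) → 5 output row(s).
- t1 row (book_id=8): matches 5 t2 row(s) → 5 output row(s).
- t1 row (book_id=8): matches 5 t2 row(s) → 5 output row(s).
- t1 row (book_id=8): matches 5 t2 row(s) → 5 output row(s).
- 1 row(s) from t2 found no t1 partner → padded with NULL.
Total: 37 matched + 2 padded = 39 rows.

39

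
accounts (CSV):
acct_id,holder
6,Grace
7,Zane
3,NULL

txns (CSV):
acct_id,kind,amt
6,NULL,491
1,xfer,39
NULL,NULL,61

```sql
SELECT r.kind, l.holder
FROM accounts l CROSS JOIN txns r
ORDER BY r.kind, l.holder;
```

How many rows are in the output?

9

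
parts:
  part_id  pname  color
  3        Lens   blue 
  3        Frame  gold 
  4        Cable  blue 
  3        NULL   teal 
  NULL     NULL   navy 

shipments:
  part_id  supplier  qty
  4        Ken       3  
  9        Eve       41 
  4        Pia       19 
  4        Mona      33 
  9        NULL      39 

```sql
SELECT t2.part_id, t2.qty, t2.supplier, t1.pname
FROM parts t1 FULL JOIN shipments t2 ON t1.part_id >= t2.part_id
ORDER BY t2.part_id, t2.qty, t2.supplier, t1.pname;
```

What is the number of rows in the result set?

FULL OUTER JOIN keeps every row from both sides; unmatched rows get NULL for the other side's columns.
Matching on t1.part_id >= t2.part_id. A NULL in a compared column never satisfies the condition.
- t1 (part_id=3) has no partner → padded with NULL.
- t1 (part_id=3) has no partner → padded with NULL.
- t1 (part_id=4) pairs with 3 row(s) of t2.
- t1 (part_id=3) has no partner → padded with NULL.
- t1 (part_id=NULL) has no partner → padded with NULL.
- 2 t2 row(s) had no t1 match → kept, t1 columns NULL.
Total: 3 matched + 6 padded = 9 rows.

9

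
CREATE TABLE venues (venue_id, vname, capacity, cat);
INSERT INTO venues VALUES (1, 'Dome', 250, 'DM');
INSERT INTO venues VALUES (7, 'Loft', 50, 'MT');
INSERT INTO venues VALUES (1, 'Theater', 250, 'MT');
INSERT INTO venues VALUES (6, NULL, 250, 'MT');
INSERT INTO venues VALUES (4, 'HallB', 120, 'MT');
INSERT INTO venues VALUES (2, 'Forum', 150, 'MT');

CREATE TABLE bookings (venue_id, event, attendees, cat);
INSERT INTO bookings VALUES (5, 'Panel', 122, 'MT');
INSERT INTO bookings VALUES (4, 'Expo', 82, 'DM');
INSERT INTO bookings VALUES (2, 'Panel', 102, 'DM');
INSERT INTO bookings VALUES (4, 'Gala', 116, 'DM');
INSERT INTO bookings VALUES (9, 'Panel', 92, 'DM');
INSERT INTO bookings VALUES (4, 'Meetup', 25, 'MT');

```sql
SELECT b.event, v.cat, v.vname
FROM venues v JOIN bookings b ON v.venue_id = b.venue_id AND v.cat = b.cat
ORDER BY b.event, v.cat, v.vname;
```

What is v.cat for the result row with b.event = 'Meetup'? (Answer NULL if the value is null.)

MT

INNER JOIN keeps only pairs where the ON condition holds.
Matching on v.venue_id = b.venue_id AND v.cat = b.cat.
- v row (venue_id=1, cat=DM): no match → dropped.
- v row (venue_id=7, cat=MT): no match → dropped.
- v row (venue_id=1, cat=MT): no match → dropped.
- v row (venue_id=6, cat=MT): no match → dropped.
- v row (venue_id=4, cat=MT): matches 1 b row(s) → 1 output row(s).
- v row (venue_id=2, cat=MT): no match → dropped.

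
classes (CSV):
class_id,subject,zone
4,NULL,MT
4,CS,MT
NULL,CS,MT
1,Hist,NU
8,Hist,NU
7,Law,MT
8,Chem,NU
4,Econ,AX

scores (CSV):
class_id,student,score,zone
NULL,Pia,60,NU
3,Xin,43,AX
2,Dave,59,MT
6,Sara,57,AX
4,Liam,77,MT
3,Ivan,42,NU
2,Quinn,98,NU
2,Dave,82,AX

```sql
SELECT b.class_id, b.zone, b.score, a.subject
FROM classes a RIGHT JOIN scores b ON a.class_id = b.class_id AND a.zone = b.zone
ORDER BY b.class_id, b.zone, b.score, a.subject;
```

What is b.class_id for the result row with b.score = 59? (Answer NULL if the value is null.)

2

RIGHT JOIN keeps every row from `scores`; unmatched rows get NULL for `classes`'s columns.
Matching on a.class_id = b.class_id AND a.zone = b.zone. A NULL in a compared column never satisfies the condition.
Matched pairs: 2; unmatched b rows kept: 7.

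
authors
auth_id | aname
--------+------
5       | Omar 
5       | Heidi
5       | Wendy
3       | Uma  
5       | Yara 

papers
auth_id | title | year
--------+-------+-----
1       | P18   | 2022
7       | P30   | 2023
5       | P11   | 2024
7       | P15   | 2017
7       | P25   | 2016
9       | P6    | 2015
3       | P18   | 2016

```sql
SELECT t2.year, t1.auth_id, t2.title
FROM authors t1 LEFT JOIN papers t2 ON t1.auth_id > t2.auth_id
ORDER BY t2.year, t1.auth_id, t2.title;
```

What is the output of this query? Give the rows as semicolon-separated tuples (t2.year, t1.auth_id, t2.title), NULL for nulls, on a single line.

(2016, 5, P18); (2016, 5, P18); (2016, 5, P18); (2016, 5, P18); (2022, 3, P18); (2022, 5, P18); (2022, 5, P18); (2022, 5, P18); (2022, 5, P18)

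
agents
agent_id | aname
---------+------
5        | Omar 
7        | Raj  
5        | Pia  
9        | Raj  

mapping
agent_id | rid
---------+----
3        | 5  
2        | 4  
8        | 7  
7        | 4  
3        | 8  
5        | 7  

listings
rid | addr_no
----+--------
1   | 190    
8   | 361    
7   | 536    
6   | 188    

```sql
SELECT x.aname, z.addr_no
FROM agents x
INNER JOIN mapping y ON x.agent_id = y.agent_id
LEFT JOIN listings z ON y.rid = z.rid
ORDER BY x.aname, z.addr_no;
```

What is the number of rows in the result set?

3

Evaluate left to right. First `agents x INNER JOIN mapping y` on agent_id: 3 row(s).
Then LEFT JOIN `listings z` on rid: each of those 3 rows is kept; rows whose y.rid has no match in z get NULL for z's columns.
Result: 3 row(s).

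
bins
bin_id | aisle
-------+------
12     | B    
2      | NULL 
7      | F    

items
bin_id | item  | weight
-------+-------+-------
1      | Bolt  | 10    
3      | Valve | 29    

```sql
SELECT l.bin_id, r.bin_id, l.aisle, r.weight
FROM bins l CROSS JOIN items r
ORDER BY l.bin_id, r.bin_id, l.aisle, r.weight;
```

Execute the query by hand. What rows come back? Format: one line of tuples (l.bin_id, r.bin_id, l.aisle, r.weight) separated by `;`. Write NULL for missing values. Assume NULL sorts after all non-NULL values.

(2, 1, NULL, 10); (2, 3, NULL, 29); (7, 1, F, 10); (7, 3, F, 29); (12, 1, B, 10); (12, 3, B, 29)

CROSS JOIN pairs every row of `bins` with every row of `items`: 3 × 2 = 6 rows.
After projecting and ordering:
l.bin_id | r.bin_id | l.aisle | r.weight
2 | 1 | NULL | 10
2 | 3 | NULL | 29
7 | 1 | F | 10
7 | 3 | F | 29
12 | 1 | B | 10
12 | 3 | B | 29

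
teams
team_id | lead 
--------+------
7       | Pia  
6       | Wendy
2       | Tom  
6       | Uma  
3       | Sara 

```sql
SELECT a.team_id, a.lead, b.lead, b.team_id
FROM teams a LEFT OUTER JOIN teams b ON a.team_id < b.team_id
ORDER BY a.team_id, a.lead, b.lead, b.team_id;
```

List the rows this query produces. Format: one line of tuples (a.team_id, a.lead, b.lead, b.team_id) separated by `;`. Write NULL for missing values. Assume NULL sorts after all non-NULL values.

(2, Tom, Pia, 7); (2, Tom, Sara, 3); (2, Tom, Uma, 6); (2, Tom, Wendy, 6); (3, Sara, Pia, 7); (3, Sara, Uma, 6); (3, Sara, Wendy, 6); (6, Uma, Pia, 7); (6, Wendy, Pia, 7); (7, Pia, NULL, NULL)

LEFT JOIN keeps every row from `teams a`; unmatched rows get NULL for `teams b`'s columns.
Matching on a.team_id < b.team_id.
Matched pairs: 9; unmatched a rows kept: 1.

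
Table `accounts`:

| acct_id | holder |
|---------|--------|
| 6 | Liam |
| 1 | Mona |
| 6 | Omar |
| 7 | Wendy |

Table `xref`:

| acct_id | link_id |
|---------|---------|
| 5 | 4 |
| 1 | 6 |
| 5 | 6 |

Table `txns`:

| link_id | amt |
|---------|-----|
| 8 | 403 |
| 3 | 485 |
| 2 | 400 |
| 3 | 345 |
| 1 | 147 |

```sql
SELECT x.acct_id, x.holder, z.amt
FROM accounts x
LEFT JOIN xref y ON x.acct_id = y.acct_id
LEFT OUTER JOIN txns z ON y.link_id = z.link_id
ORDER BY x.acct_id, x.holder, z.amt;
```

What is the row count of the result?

4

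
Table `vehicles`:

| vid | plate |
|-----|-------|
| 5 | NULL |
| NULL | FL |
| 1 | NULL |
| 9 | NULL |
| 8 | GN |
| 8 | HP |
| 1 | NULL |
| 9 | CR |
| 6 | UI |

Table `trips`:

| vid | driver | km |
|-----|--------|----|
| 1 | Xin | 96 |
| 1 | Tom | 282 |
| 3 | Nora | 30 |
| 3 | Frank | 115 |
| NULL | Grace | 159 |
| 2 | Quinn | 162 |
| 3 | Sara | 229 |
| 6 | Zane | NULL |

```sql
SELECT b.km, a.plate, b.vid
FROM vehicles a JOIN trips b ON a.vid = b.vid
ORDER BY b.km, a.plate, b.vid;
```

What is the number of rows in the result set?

INNER JOIN keeps only pairs where the ON condition holds.
Matching on a.vid = b.vid. A NULL in a compared column never satisfies the condition.
Matched pairs: 5.
Total: 5 rows.

5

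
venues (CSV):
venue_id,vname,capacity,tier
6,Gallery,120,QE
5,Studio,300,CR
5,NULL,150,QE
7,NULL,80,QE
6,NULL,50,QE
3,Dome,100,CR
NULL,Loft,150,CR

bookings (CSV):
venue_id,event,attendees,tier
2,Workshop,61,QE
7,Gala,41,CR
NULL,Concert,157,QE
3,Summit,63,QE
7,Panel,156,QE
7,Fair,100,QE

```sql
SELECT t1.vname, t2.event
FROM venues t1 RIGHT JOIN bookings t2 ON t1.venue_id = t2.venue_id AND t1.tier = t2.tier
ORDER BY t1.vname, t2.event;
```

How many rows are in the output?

6

RIGHT JOIN keeps every row from `bookings`; unmatched rows get NULL for `venues`'s columns.
Matching on t1.venue_id = t2.venue_id AND t1.tier = t2.tier. A NULL in a compared column never satisfies the condition.
Matched pairs: 2; unmatched t2 rows kept: 4.
Total: 2 matched + 4 padded = 6 rows.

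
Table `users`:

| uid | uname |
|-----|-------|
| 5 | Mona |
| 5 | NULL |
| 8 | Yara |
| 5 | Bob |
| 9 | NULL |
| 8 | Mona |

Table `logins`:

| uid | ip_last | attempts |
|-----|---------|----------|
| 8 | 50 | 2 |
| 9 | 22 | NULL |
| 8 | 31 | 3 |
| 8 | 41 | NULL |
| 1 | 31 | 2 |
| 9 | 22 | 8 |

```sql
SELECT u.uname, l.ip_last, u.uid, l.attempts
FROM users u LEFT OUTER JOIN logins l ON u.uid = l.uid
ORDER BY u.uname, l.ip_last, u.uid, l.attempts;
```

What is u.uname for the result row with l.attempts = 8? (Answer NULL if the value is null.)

NULL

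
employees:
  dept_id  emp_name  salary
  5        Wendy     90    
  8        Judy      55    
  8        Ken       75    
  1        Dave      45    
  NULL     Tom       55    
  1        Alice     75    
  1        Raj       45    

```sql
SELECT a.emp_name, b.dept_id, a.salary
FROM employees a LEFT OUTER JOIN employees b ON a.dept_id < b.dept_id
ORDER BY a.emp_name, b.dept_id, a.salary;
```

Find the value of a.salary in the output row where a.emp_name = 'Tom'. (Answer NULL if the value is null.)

LEFT JOIN keeps every row from `employees a`; unmatched rows get NULL for `employees b`'s columns.
Matching on a.dept_id < b.dept_id. A NULL in a compared column never satisfies the condition.
Matched pairs: 11; unmatched a rows kept: 3.

55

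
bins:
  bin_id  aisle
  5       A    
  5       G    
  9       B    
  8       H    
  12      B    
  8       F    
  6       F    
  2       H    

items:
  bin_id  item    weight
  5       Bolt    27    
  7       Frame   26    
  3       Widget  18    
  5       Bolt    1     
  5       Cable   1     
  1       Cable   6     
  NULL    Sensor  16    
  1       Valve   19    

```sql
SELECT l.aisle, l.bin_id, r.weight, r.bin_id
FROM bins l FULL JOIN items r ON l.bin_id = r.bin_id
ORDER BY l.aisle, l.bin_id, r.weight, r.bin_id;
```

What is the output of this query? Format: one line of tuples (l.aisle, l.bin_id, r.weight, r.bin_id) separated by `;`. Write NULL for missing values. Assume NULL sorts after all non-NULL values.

(A, 5, 1, 5); (A, 5, 1, 5); (A, 5, 27, 5); (B, 9, NULL, NULL); (B, 12, NULL, NULL); (F, 6, NULL, NULL); (F, 8, NULL, NULL); (G, 5, 1, 5); (G, 5, 1, 5); (G, 5, 27, 5); (H, 2, NULL, NULL); (H, 8, NULL, NULL); (NULL, NULL, 6, 1); (NULL, NULL, 16, NULL); (NULL, NULL, 18, 3); (NULL, NULL, 19, 1); (NULL, NULL, 26, 7)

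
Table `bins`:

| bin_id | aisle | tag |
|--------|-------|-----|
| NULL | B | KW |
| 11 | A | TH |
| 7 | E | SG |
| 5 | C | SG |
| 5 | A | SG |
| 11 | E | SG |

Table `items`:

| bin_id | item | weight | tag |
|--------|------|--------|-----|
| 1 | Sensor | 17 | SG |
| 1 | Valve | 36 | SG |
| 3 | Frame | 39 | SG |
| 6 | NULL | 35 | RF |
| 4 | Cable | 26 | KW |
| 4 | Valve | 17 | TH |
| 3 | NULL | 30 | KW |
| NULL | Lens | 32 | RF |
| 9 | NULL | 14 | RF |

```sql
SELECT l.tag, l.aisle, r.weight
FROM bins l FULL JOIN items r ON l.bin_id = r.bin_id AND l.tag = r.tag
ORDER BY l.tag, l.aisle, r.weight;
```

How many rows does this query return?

FULL OUTER JOIN keeps every row from both sides; unmatched rows get NULL for the other side's columns.
Matching on l.bin_id = r.bin_id AND l.tag = r.tag. A NULL in a compared column never satisfies the condition.
- l row (bin_id=NULL, tag=KW): no match → kept, r columns NULL.
- l row (bin_id=11, tag=TH): no match → kept, r columns NULL.
- l row (bin_id=7, tag=SG): no match → kept, r columns NULL.
- l row (bin_id=5, tag=SG): no match → kept, r columns NULL.
- l row (bin_id=5, tag=SG): no match → kept, r columns NULL.
- l row (bin_id=11, tag=SG): no match → kept, r columns NULL.
- 9 r row(s) had no l match → kept, l columns NULL.
Total: 0 matched + 15 padded = 15 rows.

15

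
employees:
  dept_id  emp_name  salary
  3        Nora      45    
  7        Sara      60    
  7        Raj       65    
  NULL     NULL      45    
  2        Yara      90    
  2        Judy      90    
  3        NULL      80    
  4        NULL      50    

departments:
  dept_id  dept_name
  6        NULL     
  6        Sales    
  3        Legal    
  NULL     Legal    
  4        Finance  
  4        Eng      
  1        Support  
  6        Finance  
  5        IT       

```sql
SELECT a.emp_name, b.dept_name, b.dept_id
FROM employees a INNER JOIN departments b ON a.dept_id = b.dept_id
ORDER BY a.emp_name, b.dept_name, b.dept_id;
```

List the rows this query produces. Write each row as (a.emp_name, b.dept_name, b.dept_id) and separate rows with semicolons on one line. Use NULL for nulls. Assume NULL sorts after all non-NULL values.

INNER JOIN keeps only pairs where the ON condition holds.
Matching on a.dept_id = b.dept_id. A NULL in a compared column never satisfies the condition.
Matched pairs: 4.

(Nora, Legal, 3); (NULL, Eng, 4); (NULL, Finance, 4); (NULL, Legal, 3)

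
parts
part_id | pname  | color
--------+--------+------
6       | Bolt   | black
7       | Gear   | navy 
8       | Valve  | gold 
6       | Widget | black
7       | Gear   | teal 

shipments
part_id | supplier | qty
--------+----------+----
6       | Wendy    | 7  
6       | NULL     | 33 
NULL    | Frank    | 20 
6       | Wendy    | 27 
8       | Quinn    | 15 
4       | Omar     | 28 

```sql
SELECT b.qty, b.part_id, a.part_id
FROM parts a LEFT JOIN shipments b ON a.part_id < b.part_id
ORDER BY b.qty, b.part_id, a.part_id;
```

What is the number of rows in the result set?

LEFT JOIN keeps every row from `parts`; unmatched rows get NULL for `shipments`'s columns.
Matching on a.part_id < b.part_id. A NULL in a compared column never satisfies the condition.
- a[0] part_id=6 → 1 match(es) in b → 1 row(s).
- a[1] part_id=7 → 1 match(es) in b → 1 row(s).
- a[2] part_id=8 → no match; kept with NULLs on the b side.
- a[3] part_id=6 → 1 match(es) in b → 1 row(s).
- a[4] part_id=7 → 1 match(es) in b → 1 row(s).
Total: 4 matched + 1 padded = 5 rows.

5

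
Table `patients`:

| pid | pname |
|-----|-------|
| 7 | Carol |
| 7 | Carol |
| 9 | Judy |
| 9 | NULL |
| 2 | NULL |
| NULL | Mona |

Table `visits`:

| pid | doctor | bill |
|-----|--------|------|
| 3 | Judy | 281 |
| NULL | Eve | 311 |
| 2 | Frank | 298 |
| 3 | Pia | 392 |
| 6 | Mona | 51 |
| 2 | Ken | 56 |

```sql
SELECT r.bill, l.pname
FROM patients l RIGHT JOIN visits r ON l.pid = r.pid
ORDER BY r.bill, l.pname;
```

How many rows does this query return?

6

RIGHT JOIN keeps every row from `visits`; unmatched rows get NULL for `patients`'s columns.
Matching on l.pid = r.pid. A NULL in a compared column never satisfies the condition.
Matched pairs: 2; unmatched r rows kept: 4.
Total: 2 matched + 4 padded = 6 rows.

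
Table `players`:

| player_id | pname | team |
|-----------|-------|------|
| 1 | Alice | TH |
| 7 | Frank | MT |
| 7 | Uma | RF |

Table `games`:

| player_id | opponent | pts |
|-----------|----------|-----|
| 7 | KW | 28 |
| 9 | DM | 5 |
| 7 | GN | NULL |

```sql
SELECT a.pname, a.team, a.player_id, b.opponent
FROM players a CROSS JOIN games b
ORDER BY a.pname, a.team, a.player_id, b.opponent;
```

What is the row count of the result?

CROSS JOIN pairs every row of `players` with every row of `games`: 3 × 3 = 9 rows.

9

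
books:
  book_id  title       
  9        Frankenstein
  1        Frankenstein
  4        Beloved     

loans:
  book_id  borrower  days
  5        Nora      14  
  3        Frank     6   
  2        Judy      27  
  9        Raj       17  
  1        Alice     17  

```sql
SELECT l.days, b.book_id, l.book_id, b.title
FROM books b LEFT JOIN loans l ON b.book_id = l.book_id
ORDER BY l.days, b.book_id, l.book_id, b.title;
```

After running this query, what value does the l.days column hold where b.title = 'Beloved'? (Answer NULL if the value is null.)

LEFT JOIN keeps every row from `books`; unmatched rows get NULL for `loans`'s columns.
Matching on b.book_id = l.book_id.
- book_id=9: 1 matching l row(s), so 1 row(s) emitted.
- book_id=1: 1 matching l row(s), so 1 row(s) emitted.
- book_id=4: no l row matches, row kept with l columns NULL.

NULL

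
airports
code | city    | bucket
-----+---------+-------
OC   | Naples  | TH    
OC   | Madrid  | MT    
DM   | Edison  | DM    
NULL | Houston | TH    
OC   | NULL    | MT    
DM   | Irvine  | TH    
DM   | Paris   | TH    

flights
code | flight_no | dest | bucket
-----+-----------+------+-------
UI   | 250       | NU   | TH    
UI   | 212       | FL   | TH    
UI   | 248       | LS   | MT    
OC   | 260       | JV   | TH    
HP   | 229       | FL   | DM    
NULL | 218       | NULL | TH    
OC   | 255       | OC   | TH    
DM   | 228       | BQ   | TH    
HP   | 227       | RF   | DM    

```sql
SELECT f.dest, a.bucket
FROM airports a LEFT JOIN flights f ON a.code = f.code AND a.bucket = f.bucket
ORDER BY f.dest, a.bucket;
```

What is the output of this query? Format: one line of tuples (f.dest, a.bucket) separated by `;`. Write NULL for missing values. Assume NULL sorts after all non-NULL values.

LEFT JOIN keeps every row from `airports`; unmatched rows get NULL for `flights`'s columns.
Matching on a.code = f.code AND a.bucket = f.bucket. A NULL in a compared column never satisfies the condition.
- a (code=OC, bucket=TH) pairs with 2 row(s) of f.
- a (code=OC, bucket=MT) has no partner → padded with NULL.
- a (code=DM, bucket=DM) has no partner → padded with NULL.
- a (code=NULL, bucket=TH) has no partner → padded with NULL.
- a (code=OC, bucket=MT) has no partner → padded with NULL.
- a (code=DM, bucket=TH) pairs with 1 row(s) of f.
- a (code=DM, bucket=TH) pairs with 1 row(s) of f.
After projecting and ordering:
f.dest | a.bucket
BQ | TH
BQ | TH
JV | TH
OC | TH
NULL | DM
NULL | MT
NULL | MT
NULL | TH

(BQ, TH); (BQ, TH); (JV, TH); (OC, TH); (NULL, DM); (NULL, MT); (NULL, MT); (NULL, TH)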